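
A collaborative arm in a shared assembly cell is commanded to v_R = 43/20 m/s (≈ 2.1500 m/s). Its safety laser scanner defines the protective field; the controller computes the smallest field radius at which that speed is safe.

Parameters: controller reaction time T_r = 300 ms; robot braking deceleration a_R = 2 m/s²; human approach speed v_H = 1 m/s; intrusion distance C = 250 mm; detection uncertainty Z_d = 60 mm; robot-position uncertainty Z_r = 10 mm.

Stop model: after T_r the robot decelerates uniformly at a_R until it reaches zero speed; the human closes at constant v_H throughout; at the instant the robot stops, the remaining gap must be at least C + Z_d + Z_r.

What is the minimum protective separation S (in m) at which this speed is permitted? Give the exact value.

S_min = 5593/1600 m = 3.4956 m

T_s = v_R/a_R = (43/20)/2 = 1.0750 s
robot in T_r: 2.1500·0.3000 = 0.6450 m
braking distance = 2.1500²/(2·2.0000) = 1.1556 m
person approaches 1.0000·(0.3000+1.0750) = 1.3750 m
residual clearance needed = 0.2500+0.0600+0.0100 = 0.3200 m
S_min ≈ 0.6450+1.1556+1.3750+0.3200  ⇒  S_min = 5593/1600 m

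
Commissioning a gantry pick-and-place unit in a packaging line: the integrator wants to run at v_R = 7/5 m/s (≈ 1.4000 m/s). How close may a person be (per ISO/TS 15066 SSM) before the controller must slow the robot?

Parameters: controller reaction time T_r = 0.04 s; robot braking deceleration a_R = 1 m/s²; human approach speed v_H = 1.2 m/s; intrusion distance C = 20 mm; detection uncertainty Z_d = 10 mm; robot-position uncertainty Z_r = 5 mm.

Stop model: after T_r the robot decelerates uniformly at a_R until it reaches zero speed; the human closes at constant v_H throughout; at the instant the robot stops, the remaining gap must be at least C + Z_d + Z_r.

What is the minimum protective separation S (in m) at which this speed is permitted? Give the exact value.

S_min = 2799/1000 m = 2.7990 m

braking lasts T_s = (7/5)/1 = 1.4000 s
reaction-phase robot travel = 1.4000·0.0400 = 0.0560 m
robot covers 1.4000·1.4000 − ½·1.0000·1.4000² = 0.9800 m while stopping
human closes 1.2000·1.4400 = 1.7280 m
margins: 0.0200+0.0100+0.0050 = 0.0350 m
S_min ≈ 0.0560+0.9800+1.7280+0.0350  ⇒  S_min = 2799/1000 m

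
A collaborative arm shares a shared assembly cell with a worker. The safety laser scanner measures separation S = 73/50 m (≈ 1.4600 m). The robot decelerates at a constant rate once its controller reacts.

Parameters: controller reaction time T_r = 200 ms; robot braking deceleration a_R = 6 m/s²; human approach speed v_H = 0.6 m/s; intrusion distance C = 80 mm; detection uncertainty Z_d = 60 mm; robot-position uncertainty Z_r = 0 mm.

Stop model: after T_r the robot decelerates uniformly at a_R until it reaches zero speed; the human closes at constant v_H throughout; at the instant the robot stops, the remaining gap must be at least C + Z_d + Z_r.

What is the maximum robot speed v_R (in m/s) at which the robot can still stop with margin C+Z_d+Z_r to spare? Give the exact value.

v_R_max = 12/5 m/s = 2.4000 m/s

at the boundary: (1/12)·v² + (3/10)·v + (-6/5) = 0
  disc = (3/10)² − 4·(1/12)·(-6/5) = 49/100 ; √disc = 7/10
  v_R = (−(3/10) + 7/10) / (2·(1/12)) = 12/5 m/s
check:
T_s = v_R/a_R = (12/5)/6 = 0.4000 s
robot in T_r: 2.4000·0.2000 = 0.4800 m
braking distance = 2.4000²/(2·6.0000) = 0.4800 m
human closes 0.6000·0.6000 = 0.3600 m
C+Z_d+Z_r = 0.0800+0.0600+0.0000 = 0.1400 m
sum ≈ 0.4800+0.4800+0.3600+0.1400 ≈ 1.4600 m = S ✓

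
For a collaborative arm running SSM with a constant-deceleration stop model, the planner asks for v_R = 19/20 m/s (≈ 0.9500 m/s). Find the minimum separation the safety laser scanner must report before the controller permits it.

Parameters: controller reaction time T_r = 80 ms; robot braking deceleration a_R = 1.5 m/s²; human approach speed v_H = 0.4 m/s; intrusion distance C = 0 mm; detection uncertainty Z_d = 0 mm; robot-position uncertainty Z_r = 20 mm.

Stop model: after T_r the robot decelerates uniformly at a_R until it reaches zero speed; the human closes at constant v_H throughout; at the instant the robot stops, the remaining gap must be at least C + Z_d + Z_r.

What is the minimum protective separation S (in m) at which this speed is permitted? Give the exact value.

T_s = v_R/a_R = (19/20)/(3/2) = 0.6333 s
robot covers v_R·T_r = 0.9500·0.0800 = 0.0760 m before braking
robot under decel: 0.9500²/(2·1.5000) = 0.3008 m
person approaches 0.4000·(0.0800+0.6333) = 0.2853 m
margins: 0.0000+0.0000+0.0200 = 0.0200 m
S_min ≈ 0.0760+0.3008+0.2853+0.0200  ⇒  S_min = 4093/6000 m

S_min = 4093/6000 m = 0.6822 m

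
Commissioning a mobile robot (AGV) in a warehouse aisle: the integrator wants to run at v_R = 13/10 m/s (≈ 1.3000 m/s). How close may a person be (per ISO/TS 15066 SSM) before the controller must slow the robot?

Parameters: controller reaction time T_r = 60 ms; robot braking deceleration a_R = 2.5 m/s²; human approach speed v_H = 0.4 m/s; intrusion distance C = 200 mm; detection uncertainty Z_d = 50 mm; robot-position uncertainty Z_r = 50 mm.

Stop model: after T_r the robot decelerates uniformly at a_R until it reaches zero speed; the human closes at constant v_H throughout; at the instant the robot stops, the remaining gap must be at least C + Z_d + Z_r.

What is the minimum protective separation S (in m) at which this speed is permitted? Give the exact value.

S_min = 237/250 m = 0.9480 m

stop time T_s = (13/10)/(5/2) = 0.5200 s
robot covers v_R·T_r = 1.3000·0.0600 = 0.0780 m before braking
robot covers 1.3000·0.5200 − ½·2.5000·0.5200² = 0.3380 m while stopping
human over T_r+T_s: 0.4000·(0.0600+0.5200) = 0.2320 m
C+Z_d+Z_r = 0.2000+0.0500+0.0500 = 0.3000 m
S_min ≈ 0.0780+0.3380+0.2320+0.3000  ⇒  S_min = 237/250 m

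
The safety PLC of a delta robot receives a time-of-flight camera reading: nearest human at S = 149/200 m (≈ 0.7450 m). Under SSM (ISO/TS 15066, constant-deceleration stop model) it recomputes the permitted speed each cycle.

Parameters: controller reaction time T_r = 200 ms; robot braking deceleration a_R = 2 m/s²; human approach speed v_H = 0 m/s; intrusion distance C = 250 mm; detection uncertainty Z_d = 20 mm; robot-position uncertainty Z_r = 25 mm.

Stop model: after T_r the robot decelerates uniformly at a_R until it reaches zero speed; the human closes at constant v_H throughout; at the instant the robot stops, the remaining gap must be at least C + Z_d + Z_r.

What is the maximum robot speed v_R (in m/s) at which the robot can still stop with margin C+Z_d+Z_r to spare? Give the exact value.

at the boundary: (1/4)·v² + (1/5)·v + (-9/20) = 0
  disc = (1/5)² − 4·(1/4)·(-9/20) = 49/100 ; √disc = 7/10
  v_R = (−(1/5) + 7/10) / (2·(1/4)) = 1 m/s
check:
braking lasts T_s = 1/2 = 0.5000 s
robot in T_r: 1.0000·0.2000 = 0.2000 m
braking distance = 1.0000²/(2·2.0000) = 0.2500 m
person approaches 0.0000·(0.2000+0.5000) = 0.0000 m
residual clearance needed = 0.2500+0.0200+0.0250 = 0.2950 m
sum ≈ 0.2000+0.2500+0.0000+0.2950 ≈ 0.7450 m = S ✓

v_R_max = 1 m/s = 1.0000 m/s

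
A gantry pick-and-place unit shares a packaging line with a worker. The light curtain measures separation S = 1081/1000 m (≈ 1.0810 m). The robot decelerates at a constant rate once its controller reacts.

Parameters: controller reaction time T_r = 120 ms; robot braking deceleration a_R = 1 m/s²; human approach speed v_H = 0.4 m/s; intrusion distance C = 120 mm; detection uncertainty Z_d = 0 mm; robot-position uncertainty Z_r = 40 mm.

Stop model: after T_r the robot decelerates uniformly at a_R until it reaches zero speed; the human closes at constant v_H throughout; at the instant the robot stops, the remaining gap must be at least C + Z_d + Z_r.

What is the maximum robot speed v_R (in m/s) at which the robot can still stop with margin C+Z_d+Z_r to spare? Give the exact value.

v_R_max = 9/10 m/s = 0.9000 m/s

quadratic (1/2)·v² + (13/25)·v + (-873/1000) = 0
  disc = (13/25)² − 4·(1/2)·(-873/1000) = 5041/2500 ; √disc = 71/50
  v_R = (−(13/25) + 71/50) / (2·(1/2)) = 9/10 m/s
check:
stop time T_s = (9/10)/1 = 0.9000 s
robot covers v_R·T_r = 0.9000·0.1200 = 0.1080 m before braking
braking distance = 0.9000²/(2·1.0000) = 0.4050 m
human closes 0.4000·1.0200 = 0.4080 m
C+Z_d+Z_r = 0.1200+0.0000+0.0400 = 0.1600 m
sum ≈ 0.1080+0.4050+0.4080+0.1600 ≈ 1.0810 m = S ✓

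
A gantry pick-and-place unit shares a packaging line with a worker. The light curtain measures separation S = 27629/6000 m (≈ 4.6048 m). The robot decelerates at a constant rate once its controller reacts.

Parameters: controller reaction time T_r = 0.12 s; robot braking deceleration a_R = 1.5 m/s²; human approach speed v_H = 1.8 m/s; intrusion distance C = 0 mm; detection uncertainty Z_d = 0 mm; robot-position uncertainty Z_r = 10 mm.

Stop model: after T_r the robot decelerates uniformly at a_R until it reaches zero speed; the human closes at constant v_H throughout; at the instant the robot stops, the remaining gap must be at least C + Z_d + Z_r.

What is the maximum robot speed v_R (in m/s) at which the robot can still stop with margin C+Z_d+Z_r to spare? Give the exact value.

v_R_max = 43/20 m/s = 2.1500 m/s

quadratic (1/3)·v² + (33/25)·v + (-26273/6000) = 0
  disc = (33/25)² − 4·(1/3)·(-26273/6000) = 170569/22500 ; √disc = 413/150
  v_R = (−(33/25) + 413/150) / (2·(1/3)) = 43/20 m/s
check:
stop time T_s = (43/20)/(3/2) = 1.4333 s
reaction-phase robot travel = 2.1500·0.1200 = 0.2580 m
robot covers 2.1500·1.4333 − ½·1.5000·1.4333² = 1.5408 m while stopping
human over T_r+T_s: 1.8000·(0.1200+1.4333) = 2.7960 m
residual clearance needed = 0.0000+0.0000+0.0100 = 0.0100 m
sum ≈ 0.2580+1.5408+2.7960+0.0100 ≈ 4.6048 m = S ✓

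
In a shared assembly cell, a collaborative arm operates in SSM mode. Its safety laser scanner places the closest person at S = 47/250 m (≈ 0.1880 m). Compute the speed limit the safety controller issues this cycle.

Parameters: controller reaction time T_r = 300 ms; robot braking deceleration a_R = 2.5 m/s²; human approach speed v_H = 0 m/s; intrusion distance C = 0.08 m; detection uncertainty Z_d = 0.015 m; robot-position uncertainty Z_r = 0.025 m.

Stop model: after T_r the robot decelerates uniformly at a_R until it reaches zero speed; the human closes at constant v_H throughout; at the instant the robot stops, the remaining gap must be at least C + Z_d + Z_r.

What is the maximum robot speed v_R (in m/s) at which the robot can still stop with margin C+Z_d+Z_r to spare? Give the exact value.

v_R_max = 1/5 m/s = 0.2000 m/s

at the boundary: (1/5)·v² + (3/10)·v + (-17/250) = 0
  disc = (3/10)² − 4·(1/5)·(-17/250) = 361/2500 ; √disc = 19/50
  v_R = (−(3/10) + 19/50) / (2·(1/5)) = 1/5 m/s
check:
braking lasts T_s = (1/5)/(5/2) = 0.0800 s
robot in T_r: 0.2000·0.3000 = 0.0600 m
braking distance = 0.2000²/(2·2.5000) = 0.0080 m
person approaches 0.0000·(0.3000+0.0800) = 0.0000 m
margins: 0.0800+0.0150+0.0250 = 0.1200 m
sum ≈ 0.0600+0.0080+0.0000+0.1200 ≈ 0.1880 m = S ✓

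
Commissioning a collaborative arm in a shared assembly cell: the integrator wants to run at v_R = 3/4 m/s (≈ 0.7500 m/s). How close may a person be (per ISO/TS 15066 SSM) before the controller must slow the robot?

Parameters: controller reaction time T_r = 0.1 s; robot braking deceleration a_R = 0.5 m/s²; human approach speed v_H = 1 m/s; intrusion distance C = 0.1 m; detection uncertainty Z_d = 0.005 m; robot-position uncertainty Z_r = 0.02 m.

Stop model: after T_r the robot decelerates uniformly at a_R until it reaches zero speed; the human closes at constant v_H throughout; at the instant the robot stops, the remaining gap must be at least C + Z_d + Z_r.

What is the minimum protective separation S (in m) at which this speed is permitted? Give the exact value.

S_min = 189/80 m = 2.3625 m

braking lasts T_s = (3/4)/(1/2) = 1.5000 s
robot covers v_R·T_r = 0.7500·0.1000 = 0.0750 m before braking
robot under decel: 0.7500²/(2·0.5000) = 0.5625 m
human over T_r+T_s: 1.0000·(0.1000+1.5000) = 1.6000 m
residual clearance needed = 0.1000+0.0050+0.0200 = 0.1250 m
S_min ≈ 0.0750+0.5625+1.6000+0.1250  ⇒  S_min = 189/80 m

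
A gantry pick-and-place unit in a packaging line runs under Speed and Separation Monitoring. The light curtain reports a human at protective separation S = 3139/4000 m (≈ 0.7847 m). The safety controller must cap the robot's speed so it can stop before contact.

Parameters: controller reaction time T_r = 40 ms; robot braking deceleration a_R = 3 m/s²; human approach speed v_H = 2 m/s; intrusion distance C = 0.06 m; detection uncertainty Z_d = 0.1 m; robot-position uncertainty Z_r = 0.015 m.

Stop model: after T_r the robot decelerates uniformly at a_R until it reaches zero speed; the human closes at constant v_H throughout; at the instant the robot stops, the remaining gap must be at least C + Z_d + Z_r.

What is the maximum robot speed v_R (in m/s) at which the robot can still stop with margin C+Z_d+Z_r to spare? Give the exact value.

v_R_max = 13/20 m/s = 0.6500 m/s

quadratic (1/6)·v² + (53/75)·v + (-2119/4000) = 0
  disc = (53/75)² − 4·(1/6)·(-2119/4000) = 76729/90000 ; √disc = 277/300
  v_R = (−(53/75) + 277/300) / (2·(1/6)) = 13/20 m/s
check:
stop time T_s = (13/20)/3 = 0.2167 s
reaction-phase robot travel = 0.6500·0.0400 = 0.0260 m
robot covers 0.6500·0.2167 − ½·3.0000·0.2167² = 0.0704 m while stopping
person approaches 2.0000·(0.0400+0.2167) = 0.5133 m
C+Z_d+Z_r = 0.0600+0.1000+0.0150 = 0.1750 m
sum ≈ 0.0260+0.0704+0.5133+0.1750 ≈ 0.7847 m = S ✓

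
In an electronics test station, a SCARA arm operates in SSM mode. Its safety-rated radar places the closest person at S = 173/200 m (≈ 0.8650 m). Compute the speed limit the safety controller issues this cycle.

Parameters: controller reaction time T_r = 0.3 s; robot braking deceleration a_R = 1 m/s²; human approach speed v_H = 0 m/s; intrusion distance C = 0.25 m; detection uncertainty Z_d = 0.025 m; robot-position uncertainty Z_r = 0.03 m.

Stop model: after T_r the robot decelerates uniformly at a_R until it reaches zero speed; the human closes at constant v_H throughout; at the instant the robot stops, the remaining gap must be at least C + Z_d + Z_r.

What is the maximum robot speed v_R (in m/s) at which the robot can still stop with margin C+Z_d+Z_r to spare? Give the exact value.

quadratic (1/2)·v² + (3/10)·v + (-14/25) = 0
  disc = (3/10)² − 4·(1/2)·(-14/25) = 121/100 ; √disc = 11/10
  v_R = (−(3/10) + 11/10) / (2·(1/2)) = 4/5 m/s
check:
T_s = v_R/a_R = (4/5)/1 = 0.8000 s
robot in T_r: 0.8000·0.3000 = 0.2400 m
braking distance = 0.8000²/(2·1.0000) = 0.3200 m
person approaches 0.0000·(0.3000+0.8000) = 0.0000 m
residual clearance needed = 0.2500+0.0250+0.0300 = 0.3050 m
sum ≈ 0.2400+0.3200+0.0000+0.3050 ≈ 0.8650 m = S ✓

v_R_max = 4/5 m/s = 0.8000 m/s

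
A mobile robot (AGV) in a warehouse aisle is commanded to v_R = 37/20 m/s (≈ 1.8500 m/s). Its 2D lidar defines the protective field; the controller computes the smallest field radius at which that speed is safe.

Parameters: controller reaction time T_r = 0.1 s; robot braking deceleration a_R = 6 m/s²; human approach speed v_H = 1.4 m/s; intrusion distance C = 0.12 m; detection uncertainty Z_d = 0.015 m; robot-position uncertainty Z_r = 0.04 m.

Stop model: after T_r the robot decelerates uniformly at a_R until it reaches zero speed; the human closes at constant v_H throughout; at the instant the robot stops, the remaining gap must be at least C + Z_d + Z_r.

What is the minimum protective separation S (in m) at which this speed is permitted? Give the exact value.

S_min = 1947/1600 m = 1.2169 m

braking lasts T_s = (37/20)/6 = 0.3083 s
robot covers v_R·T_r = 1.8500·0.1000 = 0.1850 m before braking
robot covers 1.8500·0.3083 − ½·6.0000·0.3083² = 0.2852 m while stopping
human closes 1.4000·0.4083 = 0.5717 m
margins: 0.1200+0.0150+0.0400 = 0.1750 m
S_min ≈ 0.1850+0.2852+0.5717+0.1750  ⇒  S_min = 1947/1600 m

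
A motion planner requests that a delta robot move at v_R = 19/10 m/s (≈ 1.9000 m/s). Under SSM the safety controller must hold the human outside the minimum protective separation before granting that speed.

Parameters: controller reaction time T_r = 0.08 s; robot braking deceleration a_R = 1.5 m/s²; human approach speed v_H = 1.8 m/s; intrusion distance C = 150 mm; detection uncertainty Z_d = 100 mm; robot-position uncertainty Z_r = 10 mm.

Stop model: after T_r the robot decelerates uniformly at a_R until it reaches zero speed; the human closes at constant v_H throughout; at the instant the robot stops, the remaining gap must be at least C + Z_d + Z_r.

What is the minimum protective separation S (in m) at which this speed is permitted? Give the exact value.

S_min = 6059/1500 m = 4.0393 m

braking lasts T_s = (19/10)/(3/2) = 1.2667 s
robot in T_r: 1.9000·0.0800 = 0.1520 m
robot covers 1.9000·1.2667 − ½·1.5000·1.2667² = 1.2033 m while stopping
person approaches 1.8000·(0.0800+1.2667) = 2.4240 m
residual clearance needed = 0.1500+0.1000+0.0100 = 0.2600 m
S_min ≈ 0.1520+1.2033+2.4240+0.2600  ⇒  S_min = 6059/1500 m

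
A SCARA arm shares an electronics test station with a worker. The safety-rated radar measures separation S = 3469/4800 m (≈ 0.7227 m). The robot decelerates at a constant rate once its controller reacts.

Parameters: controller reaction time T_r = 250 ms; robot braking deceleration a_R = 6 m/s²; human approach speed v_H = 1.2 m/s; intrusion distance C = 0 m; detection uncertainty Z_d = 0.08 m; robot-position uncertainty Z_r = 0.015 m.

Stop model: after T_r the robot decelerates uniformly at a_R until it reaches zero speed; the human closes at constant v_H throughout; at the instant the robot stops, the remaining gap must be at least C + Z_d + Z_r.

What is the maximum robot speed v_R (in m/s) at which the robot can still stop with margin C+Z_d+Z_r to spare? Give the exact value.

v_R_max = 13/20 m/s = 0.6500 m/s

quadratic (1/12)·v² + (9/20)·v + (-1573/4800) = 0
  disc = (9/20)² − 4·(1/12)·(-1573/4800) = 4489/14400 ; √disc = 67/120
  v_R = (−(9/20) + 67/120) / (2·(1/12)) = 13/20 m/s
check:
T_s = v_R/a_R = (13/20)/6 = 0.1083 s
robot in T_r: 0.6500·0.2500 = 0.1625 m
robot under decel: 0.6500²/(2·6.0000) = 0.0352 m
human over T_r+T_s: 1.2000·(0.2500+0.1083) = 0.4300 m
residual clearance needed = 0.0000+0.0800+0.0150 = 0.0950 m
sum ≈ 0.1625+0.0352+0.4300+0.0950 ≈ 0.7227 m = S ✓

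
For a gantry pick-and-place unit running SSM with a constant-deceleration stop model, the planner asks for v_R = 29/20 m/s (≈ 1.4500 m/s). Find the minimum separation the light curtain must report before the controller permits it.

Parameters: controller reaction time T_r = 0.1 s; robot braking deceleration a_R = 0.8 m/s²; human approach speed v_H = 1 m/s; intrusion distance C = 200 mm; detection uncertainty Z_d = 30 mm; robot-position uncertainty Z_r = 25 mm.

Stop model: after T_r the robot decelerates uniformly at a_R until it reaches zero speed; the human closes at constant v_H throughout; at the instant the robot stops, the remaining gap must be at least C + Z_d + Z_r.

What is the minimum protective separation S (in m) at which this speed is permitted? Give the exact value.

stop time T_s = (29/20)/(4/5) = 1.8125 s
robot in T_r: 1.4500·0.1000 = 0.1450 m
braking distance = 1.4500²/(2·0.8000) = 1.3141 m
human over T_r+T_s: 1.0000·(0.1000+1.8125) = 1.9125 m
margins: 0.2000+0.0300+0.0250 = 0.2550 m
S_min ≈ 0.1450+1.3141+1.9125+0.2550  ⇒  S_min = 2321/640 m

S_min = 2321/640 m = 3.6266 m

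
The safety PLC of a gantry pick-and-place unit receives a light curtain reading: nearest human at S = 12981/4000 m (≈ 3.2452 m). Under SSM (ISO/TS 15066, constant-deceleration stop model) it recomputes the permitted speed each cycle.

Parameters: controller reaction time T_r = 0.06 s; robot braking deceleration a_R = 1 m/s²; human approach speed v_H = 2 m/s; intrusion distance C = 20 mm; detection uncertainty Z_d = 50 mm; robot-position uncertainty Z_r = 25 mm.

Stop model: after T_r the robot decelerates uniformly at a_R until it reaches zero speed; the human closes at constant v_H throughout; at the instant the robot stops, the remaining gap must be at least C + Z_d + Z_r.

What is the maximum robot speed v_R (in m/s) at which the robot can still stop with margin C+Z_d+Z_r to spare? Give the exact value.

at the boundary: (1/2)·v² + (103/50)·v + (-12121/4000) = 0
  disc = (103/50)² − 4·(1/2)·(-12121/4000) = 103041/10000 ; √disc = 321/100
  v_R = (−(103/50) + 321/100) / (2·(1/2)) = 23/20 m/s
check:
braking lasts T_s = (23/20)/1 = 1.1500 s
reaction-phase robot travel = 1.1500·0.0600 = 0.0690 m
braking distance = 1.1500²/(2·1.0000) = 0.6613 m
human closes 2.0000·1.2100 = 2.4200 m
residual clearance needed = 0.0200+0.0500+0.0250 = 0.0950 m
sum ≈ 0.0690+0.6613+2.4200+0.0950 ≈ 3.2452 m = S ✓

v_R_max = 23/20 m/s = 1.1500 m/s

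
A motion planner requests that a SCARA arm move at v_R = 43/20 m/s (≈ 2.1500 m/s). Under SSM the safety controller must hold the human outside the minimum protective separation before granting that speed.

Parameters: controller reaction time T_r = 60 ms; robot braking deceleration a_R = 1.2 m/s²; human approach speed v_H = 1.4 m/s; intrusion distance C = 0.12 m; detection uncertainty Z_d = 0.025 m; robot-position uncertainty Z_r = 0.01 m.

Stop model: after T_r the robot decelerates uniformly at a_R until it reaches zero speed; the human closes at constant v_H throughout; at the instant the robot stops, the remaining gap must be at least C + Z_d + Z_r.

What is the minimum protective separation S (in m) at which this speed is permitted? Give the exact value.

stop time T_s = (43/20)/(6/5) = 1.7917 s
robot covers v_R·T_r = 2.1500·0.0600 = 0.1290 m before braking
robot under decel: 2.1500²/(2·1.2000) = 1.9260 m
person approaches 1.4000·(0.0600+1.7917) = 2.5923 m
C+Z_d+Z_r = 0.1200+0.0250+0.0100 = 0.1550 m
S_min ≈ 0.1290+1.9260+2.5923+0.1550  ⇒  S_min = 38419/8000 m

S_min = 38419/8000 m = 4.8024 m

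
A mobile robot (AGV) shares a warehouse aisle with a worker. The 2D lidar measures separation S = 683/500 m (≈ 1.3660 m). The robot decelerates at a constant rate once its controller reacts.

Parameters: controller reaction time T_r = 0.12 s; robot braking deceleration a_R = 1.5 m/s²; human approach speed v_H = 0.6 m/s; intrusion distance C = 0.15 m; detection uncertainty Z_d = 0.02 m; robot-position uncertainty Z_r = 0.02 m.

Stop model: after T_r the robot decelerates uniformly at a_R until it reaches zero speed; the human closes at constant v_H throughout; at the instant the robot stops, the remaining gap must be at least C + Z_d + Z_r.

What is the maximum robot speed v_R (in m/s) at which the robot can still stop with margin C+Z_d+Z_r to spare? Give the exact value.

v_R_max = 6/5 m/s = 1.2000 m/s

quadratic (1/3)·v² + (13/25)·v + (-138/125) = 0
  disc = (13/25)² − 4·(1/3)·(-138/125) = 1089/625 ; √disc = 33/25
  v_R = (−(13/25) + 33/25) / (2·(1/3)) = 6/5 m/s
check:
braking lasts T_s = (6/5)/(3/2) = 0.8000 s
reaction-phase robot travel = 1.2000·0.1200 = 0.1440 m
robot under decel: 1.2000²/(2·1.5000) = 0.4800 m
person approaches 0.6000·(0.1200+0.8000) = 0.5520 m
residual clearance needed = 0.1500+0.0200+0.0200 = 0.1900 m
sum ≈ 0.1440+0.4800+0.5520+0.1900 ≈ 1.3660 m = S ✓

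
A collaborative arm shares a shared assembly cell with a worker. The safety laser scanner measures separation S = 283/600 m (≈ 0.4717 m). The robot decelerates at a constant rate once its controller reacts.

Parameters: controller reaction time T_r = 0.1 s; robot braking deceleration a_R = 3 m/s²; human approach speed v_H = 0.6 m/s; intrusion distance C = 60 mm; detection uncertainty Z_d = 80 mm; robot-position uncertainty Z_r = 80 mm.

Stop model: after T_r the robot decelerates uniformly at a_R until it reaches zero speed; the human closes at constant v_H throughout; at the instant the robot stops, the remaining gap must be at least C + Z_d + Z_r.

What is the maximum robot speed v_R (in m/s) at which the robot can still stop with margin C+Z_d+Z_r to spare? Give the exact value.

quadratic (1/6)·v² + (3/10)·v + (-23/120) = 0
  disc = (3/10)² − 4·(1/6)·(-23/120) = 49/225 ; √disc = 7/15
  v_R = (−(3/10) + 7/15) / (2·(1/6)) = 1/2 m/s
check:
T_s = v_R/a_R = (1/2)/3 = 0.1667 s
robot covers v_R·T_r = 0.5000·0.1000 = 0.0500 m before braking
robot under decel: 0.5000²/(2·3.0000) = 0.0417 m
human over T_r+T_s: 0.6000·(0.1000+0.1667) = 0.1600 m
C+Z_d+Z_r = 0.0600+0.0800+0.0800 = 0.2200 m
sum ≈ 0.0500+0.0417+0.1600+0.2200 ≈ 0.4717 m = S ✓

v_R_max = 1/2 m/s = 0.5000 m/s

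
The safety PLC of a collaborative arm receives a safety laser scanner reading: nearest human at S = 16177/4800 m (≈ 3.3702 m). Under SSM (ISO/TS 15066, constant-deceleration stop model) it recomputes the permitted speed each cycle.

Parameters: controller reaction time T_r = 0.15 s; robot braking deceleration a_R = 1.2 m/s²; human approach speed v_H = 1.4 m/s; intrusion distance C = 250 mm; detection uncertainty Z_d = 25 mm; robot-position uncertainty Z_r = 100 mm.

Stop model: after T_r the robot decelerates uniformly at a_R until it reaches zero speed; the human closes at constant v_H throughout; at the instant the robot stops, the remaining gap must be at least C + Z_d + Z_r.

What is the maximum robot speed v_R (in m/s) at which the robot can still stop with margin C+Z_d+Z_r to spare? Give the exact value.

collect terms ⇒ (5/12)·v_R² + (79/60)·v_R + (-13369/4800) = 0
  disc = (79/60)² − 4·(5/12)·(-13369/4800) = 10201/1600 ; √disc = 101/40
  v_R = (−(79/60) + 101/40) / (2·(5/12)) = 29/20 m/s
check:
stop time T_s = (29/20)/(6/5) = 1.2083 s
robot in T_r: 1.4500·0.1500 = 0.2175 m
robot under decel: 1.4500²/(2·1.2000) = 0.8760 m
human closes 1.4000·1.3583 = 1.9017 m
residual clearance needed = 0.2500+0.0250+0.1000 = 0.3750 m
sum ≈ 0.2175+0.8760+1.9017+0.3750 ≈ 3.3702 m = S ✓

v_R_max = 29/20 m/s = 1.4500 m/s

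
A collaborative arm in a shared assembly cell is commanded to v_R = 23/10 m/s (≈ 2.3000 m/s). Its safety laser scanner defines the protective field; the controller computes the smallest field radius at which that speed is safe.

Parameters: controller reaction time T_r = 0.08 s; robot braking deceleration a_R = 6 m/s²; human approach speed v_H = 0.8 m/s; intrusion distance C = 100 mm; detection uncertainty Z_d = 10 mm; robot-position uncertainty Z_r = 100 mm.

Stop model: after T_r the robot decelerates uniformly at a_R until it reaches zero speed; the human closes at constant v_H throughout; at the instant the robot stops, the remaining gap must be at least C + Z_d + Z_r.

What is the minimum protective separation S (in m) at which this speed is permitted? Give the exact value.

stop time T_s = (23/10)/6 = 0.3833 s
robot covers v_R·T_r = 2.3000·0.0800 = 0.1840 m before braking
robot covers 2.3000·0.3833 − ½·6.0000·0.3833² = 0.4408 m while stopping
person approaches 0.8000·(0.0800+0.3833) = 0.3707 m
margins: 0.1000+0.0100+0.1000 = 0.2100 m
S_min ≈ 0.1840+0.4408+0.3707+0.2100  ⇒  S_min = 2411/2000 m

S_min = 2411/2000 m = 1.2055 m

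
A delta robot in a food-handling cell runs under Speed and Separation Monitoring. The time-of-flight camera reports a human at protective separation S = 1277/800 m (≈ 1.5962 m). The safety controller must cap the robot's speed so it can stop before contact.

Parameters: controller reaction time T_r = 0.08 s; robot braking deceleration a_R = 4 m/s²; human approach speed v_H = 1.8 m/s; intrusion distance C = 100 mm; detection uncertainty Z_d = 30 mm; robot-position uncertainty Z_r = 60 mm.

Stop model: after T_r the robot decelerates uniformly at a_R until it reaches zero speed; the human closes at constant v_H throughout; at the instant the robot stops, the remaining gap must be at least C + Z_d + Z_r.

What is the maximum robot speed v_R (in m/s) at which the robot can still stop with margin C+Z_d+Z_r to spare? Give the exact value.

v_R_max = 17/10 m/s = 1.7000 m/s

collect terms ⇒ (1/8)·v_R² + (53/100)·v_R + (-5049/4000) = 0
  disc = (53/100)² − 4·(1/8)·(-5049/4000) = 36481/40000 ; √disc = 191/200
  v_R = (−(53/100) + 191/200) / (2·(1/8)) = 17/10 m/s
check:
T_s = v_R/a_R = (17/10)/4 = 0.4250 s
robot covers v_R·T_r = 1.7000·0.0800 = 0.1360 m before braking
robot under decel: 1.7000²/(2·4.0000) = 0.3613 m
person approaches 1.8000·(0.0800+0.4250) = 0.9090 m
margins: 0.1000+0.0300+0.0600 = 0.1900 m
sum ≈ 0.1360+0.3613+0.9090+0.1900 ≈ 1.5962 m = S ✓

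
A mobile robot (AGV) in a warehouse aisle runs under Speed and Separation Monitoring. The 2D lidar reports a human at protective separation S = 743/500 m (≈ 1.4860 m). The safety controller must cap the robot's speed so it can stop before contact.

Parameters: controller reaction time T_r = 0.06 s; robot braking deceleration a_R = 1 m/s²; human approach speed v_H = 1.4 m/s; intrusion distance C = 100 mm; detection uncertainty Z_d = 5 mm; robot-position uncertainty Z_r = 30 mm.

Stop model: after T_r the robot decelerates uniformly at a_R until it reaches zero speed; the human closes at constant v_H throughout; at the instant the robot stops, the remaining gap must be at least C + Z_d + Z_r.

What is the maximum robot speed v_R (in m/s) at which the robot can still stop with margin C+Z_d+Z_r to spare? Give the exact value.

at the boundary: (1/2)·v² + (73/50)·v + (-1267/1000) = 0
  disc = (73/50)² − 4·(1/2)·(-1267/1000) = 2916/625 ; √disc = 54/25
  v_R = (−(73/50) + 54/25) / (2·(1/2)) = 7/10 m/s
check:
braking lasts T_s = (7/10)/1 = 0.7000 s
robot covers v_R·T_r = 0.7000·0.0600 = 0.0420 m before braking
robot under decel: 0.7000²/(2·1.0000) = 0.2450 m
human over T_r+T_s: 1.4000·(0.0600+0.7000) = 1.0640 m
residual clearance needed = 0.1000+0.0050+0.0300 = 0.1350 m
sum ≈ 0.0420+0.2450+1.0640+0.1350 ≈ 1.4860 m = S ✓

v_R_max = 7/10 m/s = 0.7000 m/s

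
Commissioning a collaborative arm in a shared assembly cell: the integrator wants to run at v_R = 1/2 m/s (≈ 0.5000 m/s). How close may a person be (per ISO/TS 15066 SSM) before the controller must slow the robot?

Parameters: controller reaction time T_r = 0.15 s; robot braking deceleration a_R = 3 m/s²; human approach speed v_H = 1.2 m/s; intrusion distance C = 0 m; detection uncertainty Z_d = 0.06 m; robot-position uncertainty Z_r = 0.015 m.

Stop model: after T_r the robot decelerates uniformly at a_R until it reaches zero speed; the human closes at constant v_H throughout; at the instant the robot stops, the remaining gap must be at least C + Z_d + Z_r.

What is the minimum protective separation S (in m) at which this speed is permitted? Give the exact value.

stop time T_s = (1/2)/3 = 0.1667 s
robot in T_r: 0.5000·0.1500 = 0.0750 m
braking distance = 0.5000²/(2·3.0000) = 0.0417 m
person approaches 1.2000·(0.1500+0.1667) = 0.3800 m
margins: 0.0000+0.0600+0.0150 = 0.0750 m
S_min ≈ 0.0750+0.0417+0.3800+0.0750  ⇒  S_min = 343/600 m

S_min = 343/600 m = 0.5717 m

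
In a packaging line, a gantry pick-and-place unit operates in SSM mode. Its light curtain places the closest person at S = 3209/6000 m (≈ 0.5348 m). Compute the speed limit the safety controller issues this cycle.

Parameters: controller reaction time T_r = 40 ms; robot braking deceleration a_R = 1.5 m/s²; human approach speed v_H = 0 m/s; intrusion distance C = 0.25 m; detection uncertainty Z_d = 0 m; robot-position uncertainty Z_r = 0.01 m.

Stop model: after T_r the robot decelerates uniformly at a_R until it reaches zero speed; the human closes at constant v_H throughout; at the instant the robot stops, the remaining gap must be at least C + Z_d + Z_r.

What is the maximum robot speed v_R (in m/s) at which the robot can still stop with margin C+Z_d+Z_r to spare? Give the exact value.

quadratic (1/3)·v² + (1/25)·v + (-1649/6000) = 0
  disc = (1/25)² − 4·(1/3)·(-1649/6000) = 8281/22500 ; √disc = 91/150
  v_R = (−(1/25) + 91/150) / (2·(1/3)) = 17/20 m/s
check:
T_s = v_R/a_R = (17/20)/(3/2) = 0.5667 s
robot in T_r: 0.8500·0.0400 = 0.0340 m
robot under decel: 0.8500²/(2·1.5000) = 0.2408 m
human closes 0.0000·0.6067 = 0.0000 m
residual clearance needed = 0.2500+0.0000+0.0100 = 0.2600 m
sum ≈ 0.0340+0.2408+0.0000+0.2600 ≈ 0.5348 m = S ✓

v_R_max = 17/20 m/s = 0.8500 m/s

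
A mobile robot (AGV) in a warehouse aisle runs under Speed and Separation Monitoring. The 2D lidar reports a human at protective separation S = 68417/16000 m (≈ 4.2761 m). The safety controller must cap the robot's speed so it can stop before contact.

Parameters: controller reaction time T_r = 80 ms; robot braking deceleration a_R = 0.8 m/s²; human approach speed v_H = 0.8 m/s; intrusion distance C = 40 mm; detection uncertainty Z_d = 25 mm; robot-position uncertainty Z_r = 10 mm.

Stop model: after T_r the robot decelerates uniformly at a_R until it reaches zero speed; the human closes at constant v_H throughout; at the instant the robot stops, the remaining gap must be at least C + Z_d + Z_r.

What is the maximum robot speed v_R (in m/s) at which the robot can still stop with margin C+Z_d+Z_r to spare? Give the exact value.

at the boundary: (5/8)·v² + (27/25)·v + (-66193/16000) = 0
  disc = (27/25)² − 4·(5/8)·(-66193/16000) = 1841449/160000 ; √disc = 1357/400
  v_R = (−(27/25) + 1357/400) / (2·(5/8)) = 37/20 m/s
check:
T_s = v_R/a_R = (37/20)/(4/5) = 2.3125 s
reaction-phase robot travel = 1.8500·0.0800 = 0.1480 m
braking distance = 1.8500²/(2·0.8000) = 2.1391 m
human over T_r+T_s: 0.8000·(0.0800+2.3125) = 1.9140 m
margins: 0.0400+0.0250+0.0100 = 0.0750 m
sum ≈ 0.1480+2.1391+1.9140+0.0750 ≈ 4.2761 m = S ✓

v_R_max = 37/20 m/s = 1.8500 m/s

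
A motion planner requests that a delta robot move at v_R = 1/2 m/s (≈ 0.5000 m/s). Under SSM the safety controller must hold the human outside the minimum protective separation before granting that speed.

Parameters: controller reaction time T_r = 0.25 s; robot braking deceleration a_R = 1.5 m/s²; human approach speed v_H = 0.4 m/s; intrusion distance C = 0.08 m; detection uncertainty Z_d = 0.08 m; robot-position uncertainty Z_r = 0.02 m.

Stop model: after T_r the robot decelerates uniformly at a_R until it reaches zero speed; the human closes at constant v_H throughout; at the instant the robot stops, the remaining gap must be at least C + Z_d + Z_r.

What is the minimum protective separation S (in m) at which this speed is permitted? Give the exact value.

S_min = 373/600 m = 0.6217 m

braking lasts T_s = (1/2)/(3/2) = 0.3333 s
robot in T_r: 0.5000·0.2500 = 0.1250 m
braking distance = 0.5000²/(2·1.5000) = 0.0833 m
person approaches 0.4000·(0.2500+0.3333) = 0.2333 m
margins: 0.0800+0.0800+0.0200 = 0.1800 m
S_min ≈ 0.1250+0.0833+0.2333+0.1800  ⇒  S_min = 373/600 m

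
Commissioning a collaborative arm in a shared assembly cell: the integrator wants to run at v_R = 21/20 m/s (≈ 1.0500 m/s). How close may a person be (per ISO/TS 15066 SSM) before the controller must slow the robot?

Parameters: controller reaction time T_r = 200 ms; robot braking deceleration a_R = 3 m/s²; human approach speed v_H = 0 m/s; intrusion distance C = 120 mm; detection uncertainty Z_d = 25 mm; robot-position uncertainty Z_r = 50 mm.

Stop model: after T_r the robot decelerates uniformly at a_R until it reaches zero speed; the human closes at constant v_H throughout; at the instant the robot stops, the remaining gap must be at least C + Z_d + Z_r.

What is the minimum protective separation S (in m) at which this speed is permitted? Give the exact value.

T_s = v_R/a_R = (21/20)/3 = 0.3500 s
robot covers v_R·T_r = 1.0500·0.2000 = 0.2100 m before braking
braking distance = 1.0500²/(2·3.0000) = 0.1837 m
human over T_r+T_s: 0.0000·(0.2000+0.3500) = 0.0000 m
C+Z_d+Z_r = 0.1200+0.0250+0.0500 = 0.1950 m
S_min ≈ 0.2100+0.1837+0.0000+0.1950  ⇒  S_min = 471/800 m

S_min = 471/800 m = 0.5887 m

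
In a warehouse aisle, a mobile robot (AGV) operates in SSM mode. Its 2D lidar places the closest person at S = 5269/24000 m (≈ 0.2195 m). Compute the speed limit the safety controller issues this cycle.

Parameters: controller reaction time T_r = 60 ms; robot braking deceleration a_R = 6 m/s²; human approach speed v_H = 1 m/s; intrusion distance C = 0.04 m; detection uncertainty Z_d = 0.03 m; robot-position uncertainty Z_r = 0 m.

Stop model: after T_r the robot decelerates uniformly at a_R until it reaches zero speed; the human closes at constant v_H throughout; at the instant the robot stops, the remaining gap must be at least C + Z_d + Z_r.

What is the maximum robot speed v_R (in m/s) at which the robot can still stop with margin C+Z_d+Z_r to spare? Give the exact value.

v_R_max = 7/20 m/s = 0.3500 m/s

at the boundary: (1/12)·v² + (17/75)·v + (-2149/24000) = 0
  disc = (17/75)² − 4·(1/12)·(-2149/24000) = 3249/40000 ; √disc = 57/200
  v_R = (−(17/75) + 57/200) / (2·(1/12)) = 7/20 m/s
check:
T_s = v_R/a_R = (7/20)/6 = 0.0583 s
reaction-phase robot travel = 0.3500·0.0600 = 0.0210 m
robot covers 0.3500·0.0583 − ½·6.0000·0.0583² = 0.0102 m while stopping
human closes 1.0000·0.1183 = 0.1183 m
C+Z_d+Z_r = 0.0400+0.0300+0.0000 = 0.0700 m
sum ≈ 0.0210+0.0102+0.1183+0.0700 ≈ 0.2195 m = S ✓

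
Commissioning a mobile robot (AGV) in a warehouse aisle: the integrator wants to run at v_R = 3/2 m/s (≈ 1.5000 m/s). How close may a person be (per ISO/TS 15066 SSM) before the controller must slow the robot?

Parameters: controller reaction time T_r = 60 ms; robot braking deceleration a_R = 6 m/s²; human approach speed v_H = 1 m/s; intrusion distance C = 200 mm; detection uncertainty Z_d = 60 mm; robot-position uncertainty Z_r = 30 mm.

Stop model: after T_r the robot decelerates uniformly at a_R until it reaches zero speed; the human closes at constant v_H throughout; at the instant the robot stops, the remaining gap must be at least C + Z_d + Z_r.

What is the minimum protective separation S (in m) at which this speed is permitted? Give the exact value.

stop time T_s = (3/2)/6 = 0.2500 s
reaction-phase robot travel = 1.5000·0.0600 = 0.0900 m
robot covers 1.5000·0.2500 − ½·6.0000·0.2500² = 0.1875 m while stopping
human closes 1.0000·0.3100 = 0.3100 m
C+Z_d+Z_r = 0.2000+0.0600+0.0300 = 0.2900 m
S_min ≈ 0.0900+0.1875+0.3100+0.2900  ⇒  S_min = 351/400 m

S_min = 351/400 m = 0.8775 m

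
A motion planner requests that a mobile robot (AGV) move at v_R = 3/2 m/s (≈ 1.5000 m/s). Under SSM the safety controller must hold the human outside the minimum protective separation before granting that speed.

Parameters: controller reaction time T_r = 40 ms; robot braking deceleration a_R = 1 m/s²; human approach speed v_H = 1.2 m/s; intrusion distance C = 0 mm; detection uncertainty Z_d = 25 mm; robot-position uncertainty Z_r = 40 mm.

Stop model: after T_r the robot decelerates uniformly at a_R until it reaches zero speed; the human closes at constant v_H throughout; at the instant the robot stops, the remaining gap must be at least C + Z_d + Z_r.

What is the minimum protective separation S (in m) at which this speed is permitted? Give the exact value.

stop time T_s = (3/2)/1 = 1.5000 s
robot covers v_R·T_r = 1.5000·0.0400 = 0.0600 m before braking
robot under decel: 1.5000²/(2·1.0000) = 1.1250 m
human closes 1.2000·1.5400 = 1.8480 m
margins: 0.0000+0.0250+0.0400 = 0.0650 m
S_min ≈ 0.0600+1.1250+1.8480+0.0650  ⇒  S_min = 1549/500 m

S_min = 1549/500 m = 3.0980 m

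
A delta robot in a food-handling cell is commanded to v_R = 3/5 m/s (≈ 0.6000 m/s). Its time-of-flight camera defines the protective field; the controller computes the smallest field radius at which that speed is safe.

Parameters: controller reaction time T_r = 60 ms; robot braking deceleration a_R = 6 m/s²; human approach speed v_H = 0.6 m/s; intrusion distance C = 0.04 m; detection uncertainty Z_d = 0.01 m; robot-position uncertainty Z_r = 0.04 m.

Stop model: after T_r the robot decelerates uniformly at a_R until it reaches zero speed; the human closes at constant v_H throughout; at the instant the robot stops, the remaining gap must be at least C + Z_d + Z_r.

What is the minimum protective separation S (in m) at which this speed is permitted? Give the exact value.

T_s = v_R/a_R = (3/5)/6 = 0.1000 s
robot in T_r: 0.6000·0.0600 = 0.0360 m
robot covers 0.6000·0.1000 − ½·6.0000·0.1000² = 0.0300 m while stopping
human over T_r+T_s: 0.6000·(0.0600+0.1000) = 0.0960 m
residual clearance needed = 0.0400+0.0100+0.0400 = 0.0900 m
S_min ≈ 0.0360+0.0300+0.0960+0.0900  ⇒  S_min = 63/250 m

S_min = 63/250 m = 0.2520 m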